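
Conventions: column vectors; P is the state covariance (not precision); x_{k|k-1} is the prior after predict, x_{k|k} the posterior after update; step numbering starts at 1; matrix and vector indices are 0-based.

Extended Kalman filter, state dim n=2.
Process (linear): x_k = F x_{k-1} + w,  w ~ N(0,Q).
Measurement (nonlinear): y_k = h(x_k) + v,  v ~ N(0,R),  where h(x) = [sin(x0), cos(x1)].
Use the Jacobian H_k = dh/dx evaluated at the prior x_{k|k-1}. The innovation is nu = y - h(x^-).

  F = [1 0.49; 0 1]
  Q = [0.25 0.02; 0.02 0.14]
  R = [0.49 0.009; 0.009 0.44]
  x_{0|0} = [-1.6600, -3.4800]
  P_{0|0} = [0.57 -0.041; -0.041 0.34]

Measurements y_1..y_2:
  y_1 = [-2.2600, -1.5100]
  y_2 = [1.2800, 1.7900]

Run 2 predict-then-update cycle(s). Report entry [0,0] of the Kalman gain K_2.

K[0,0] = -0.5962

step 1: x^-=[-3.3652, -3.4800]  P^-=[0.8615 0.1456; 0.1456 0.4800]  H_jac=[-0.9751 0.0000; 0.0000 -0.3320]  S=[1.3091 0.0561; 0.0561 0.4929]  K=[-0.6406 -0.0251; -0.0951 -0.3125]  nu=[-2.4817, -0.5667]  x^+=[-1.7612, -3.0670]  P^+=[0.3221 0.0506; 0.0506 0.4167]
step 2: x^-=[-3.2640, -3.0670]  P^-=[0.7218 0.2748; 0.2748 0.5567]  H_jac=[-0.9925 0.0000; 0.0000 0.0745]  S=[1.2011 -0.0113; -0.0113 0.4431]  K=[-0.5962 0.0310; -0.2263 0.0878]  nu=[1.1579, 2.7872]  x^+=[-3.8680, -3.0842]  P^+=[0.2941 0.1109; 0.1109 0.4913]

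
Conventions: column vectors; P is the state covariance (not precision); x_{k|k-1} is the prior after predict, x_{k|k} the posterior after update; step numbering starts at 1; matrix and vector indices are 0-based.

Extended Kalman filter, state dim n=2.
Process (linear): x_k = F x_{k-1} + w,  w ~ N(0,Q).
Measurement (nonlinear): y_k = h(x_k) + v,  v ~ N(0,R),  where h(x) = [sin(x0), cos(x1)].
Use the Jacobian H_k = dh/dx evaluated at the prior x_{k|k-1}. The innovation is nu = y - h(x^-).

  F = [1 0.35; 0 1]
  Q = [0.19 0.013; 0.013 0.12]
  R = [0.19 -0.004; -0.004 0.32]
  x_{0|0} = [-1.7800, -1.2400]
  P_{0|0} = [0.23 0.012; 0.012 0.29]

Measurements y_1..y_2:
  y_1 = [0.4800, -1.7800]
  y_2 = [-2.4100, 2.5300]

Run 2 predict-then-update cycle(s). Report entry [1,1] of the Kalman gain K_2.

step 1: x^-=[-2.2140, -1.2400]  P^-=[0.4639 0.1265; 0.1265 0.4100]  H_jac=[-0.5998 0.0000; 0.0000 0.9458]  S=[0.3569 -0.0758; -0.0758 0.6867]  K=[-0.7605 0.0903; -0.0950 0.5542]  nu=[1.2802, -2.1048]  x^+=[-3.3777, -2.5280]  P^+=[0.2415 0.0338; 0.0338 0.1879]
step 2: x^-=[-4.2625, -2.5280]  P^-=[0.4782 0.1125; 0.1125 0.3079]  H_jac=[-0.4349 0.0000; 0.0000 0.5758]  S=[0.2804 -0.0322; -0.0322 0.4221]  K=[-0.7303 0.0978; -0.1274 0.4103]  nu=[-3.3105, 3.3476]  x^+=[-1.5172, -0.7325]  P^+=[0.3200 0.0594; 0.0594 0.2289]

K[1,1] = 0.4103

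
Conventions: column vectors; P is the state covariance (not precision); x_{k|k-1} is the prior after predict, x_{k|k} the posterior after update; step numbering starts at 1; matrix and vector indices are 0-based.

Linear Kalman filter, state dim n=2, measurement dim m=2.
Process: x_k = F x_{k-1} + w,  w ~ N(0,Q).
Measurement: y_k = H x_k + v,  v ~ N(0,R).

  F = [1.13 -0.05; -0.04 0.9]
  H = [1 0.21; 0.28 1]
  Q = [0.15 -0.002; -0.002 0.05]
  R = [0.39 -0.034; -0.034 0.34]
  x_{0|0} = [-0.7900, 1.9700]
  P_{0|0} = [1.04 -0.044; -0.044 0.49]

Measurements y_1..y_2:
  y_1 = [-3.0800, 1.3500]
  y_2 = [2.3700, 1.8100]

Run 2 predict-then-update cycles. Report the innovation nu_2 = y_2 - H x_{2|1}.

step 1: x^-=[-0.9912, 1.8046]  P^-=[1.4842 -0.1159; -0.1159 0.4517]  S=[1.8454 0.3537; 0.3537 0.8432]  K=[0.7862 0.0256; -0.1160 0.5459]  nu=[-2.4678, -0.1771]  x^+=[-2.9358, 1.9943]  P^+=[0.3288 -0.1101; -0.1101 0.2204]
step 2: x^-=[-3.4171, 1.9123]  P^-=[0.5829 -0.1390; -0.1390 0.2370]  S=[0.9250 0.0318; 0.0318 0.5448]  K=[0.5983 0.0095; -0.1092 0.3699]  nu=[5.3856, 0.8545]  x^+=[-0.1868, 1.6404]  P^+=[0.2514 -0.0875; -0.0875 0.1540]

innov = [5.3856, 0.8545]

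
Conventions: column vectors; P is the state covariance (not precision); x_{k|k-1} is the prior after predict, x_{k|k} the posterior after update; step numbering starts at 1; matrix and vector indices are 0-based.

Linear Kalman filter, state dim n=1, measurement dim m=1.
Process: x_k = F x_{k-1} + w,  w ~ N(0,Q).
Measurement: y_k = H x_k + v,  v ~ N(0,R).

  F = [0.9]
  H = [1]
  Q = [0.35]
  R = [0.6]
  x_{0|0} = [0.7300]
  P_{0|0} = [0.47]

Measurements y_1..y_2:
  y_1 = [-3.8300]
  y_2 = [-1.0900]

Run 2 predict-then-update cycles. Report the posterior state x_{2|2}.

step 1: x^-=[0.6570]  P^-=[0.7307]  S=[1.3307]  K=[0.5491]  nu=[-4.4870]  x^+=[-1.8069]  P^+=[0.3295]
step 2: x^-=[-1.6262]  P^-=[0.6169]  S=[1.2169]  K=[0.5069]  nu=[0.5362]  x^+=[-1.3544]  P^+=[0.3042]

x_post = [-1.3544]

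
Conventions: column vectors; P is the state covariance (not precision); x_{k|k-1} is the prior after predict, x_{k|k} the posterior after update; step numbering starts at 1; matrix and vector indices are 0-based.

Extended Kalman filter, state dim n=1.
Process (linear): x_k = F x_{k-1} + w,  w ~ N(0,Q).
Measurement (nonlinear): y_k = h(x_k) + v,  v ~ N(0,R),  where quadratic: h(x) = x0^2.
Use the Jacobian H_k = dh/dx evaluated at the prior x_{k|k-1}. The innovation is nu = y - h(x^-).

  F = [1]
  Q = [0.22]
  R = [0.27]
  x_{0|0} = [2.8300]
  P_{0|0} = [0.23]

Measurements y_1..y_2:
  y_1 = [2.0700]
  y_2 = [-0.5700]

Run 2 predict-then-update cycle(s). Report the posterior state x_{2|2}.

step 1: x^-=[2.8300]  P^-=[0.4500]  H_jac=[5.6600]  S=[14.6860]  K=[0.1734]  nu=[-5.9389]  x^+=[1.8000]  P^+=[0.0083]
step 2: x^-=[1.8000]  P^-=[0.2283]  H_jac=[3.6000]  S=[3.2285]  K=[0.2545]  nu=[-3.8101]  x^+=[0.8302]  P^+=[0.0191]

x_post = [0.8302]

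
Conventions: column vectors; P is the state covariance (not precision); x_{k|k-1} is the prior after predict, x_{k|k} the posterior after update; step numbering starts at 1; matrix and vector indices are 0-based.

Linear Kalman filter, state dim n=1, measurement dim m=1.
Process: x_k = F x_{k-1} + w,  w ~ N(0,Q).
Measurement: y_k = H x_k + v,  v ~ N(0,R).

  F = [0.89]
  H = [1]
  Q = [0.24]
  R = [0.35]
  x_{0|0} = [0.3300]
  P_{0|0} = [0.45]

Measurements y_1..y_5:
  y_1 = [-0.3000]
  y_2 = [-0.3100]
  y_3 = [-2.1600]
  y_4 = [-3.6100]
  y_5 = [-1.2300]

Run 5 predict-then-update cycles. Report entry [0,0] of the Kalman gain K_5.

step 1: x^-=[0.2937]  P^-=[0.5964]  S=[0.9464]  K=[0.6302]  nu=[-0.5937]  x^+=[-0.0804]  P^+=[0.2206]
step 2: x^-=[-0.0716]  P^-=[0.4147]  S=[0.7647]  K=[0.5423]  nu=[-0.2384]  x^+=[-0.2009]  P^+=[0.1898]
step 3: x^-=[-0.1788]  P^-=[0.3903]  S=[0.7403]  K=[0.5272]  nu=[-1.9812]  x^+=[-1.2234]  P^+=[0.1845]
step 4: x^-=[-1.0888]  P^-=[0.3862]  S=[0.7362]  K=[0.5246]  nu=[-2.5212]  x^+=[-2.4113]  P^+=[0.1836]
step 5: x^-=[-2.1461]  P^-=[0.3854]  S=[0.7354]  K=[0.5241]  nu=[0.9161]  x^+=[-1.6660]  P^+=[0.1834]

K[0,0] = 0.5241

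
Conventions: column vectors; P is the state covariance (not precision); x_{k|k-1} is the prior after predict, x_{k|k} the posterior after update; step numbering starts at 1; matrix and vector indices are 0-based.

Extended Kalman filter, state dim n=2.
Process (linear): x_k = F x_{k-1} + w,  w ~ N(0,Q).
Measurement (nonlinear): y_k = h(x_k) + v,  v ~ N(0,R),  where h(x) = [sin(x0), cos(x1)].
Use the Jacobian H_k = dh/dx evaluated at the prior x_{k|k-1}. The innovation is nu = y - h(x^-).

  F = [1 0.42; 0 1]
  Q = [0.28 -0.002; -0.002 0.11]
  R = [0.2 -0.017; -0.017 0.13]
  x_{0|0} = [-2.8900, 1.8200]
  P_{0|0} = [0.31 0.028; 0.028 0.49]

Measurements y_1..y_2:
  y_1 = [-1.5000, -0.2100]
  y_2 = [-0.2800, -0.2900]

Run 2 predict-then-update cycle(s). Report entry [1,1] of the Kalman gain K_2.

step 1: x^-=[-2.1256, 1.8200]  P^-=[0.7000 0.2318; 0.2318 0.6000]  H_jac=[-0.5268 0.0000; 0.0000 -0.9691]  S=[0.3942 0.1013; 0.1013 0.6935]  K=[-0.8853 -0.1946; -0.0979 -0.8241]  nu=[-0.6500, 0.0366]  x^+=[-1.5573, 1.8534]  P^+=[0.3298 0.0106; 0.0106 0.1088]
step 2: x^-=[-0.7789, 1.8534]  P^-=[0.6379 0.0543; 0.0543 0.2188]  H_jac=[0.7117 0.0000; 0.0000 -0.9603]  S=[0.5231 -0.0541; -0.0541 0.3318]  K=[0.8662 -0.0159; 0.0085 -0.6320]  nu=[0.4225, -0.0111]  x^+=[-0.4127, 1.8640]  P^+=[0.2438 0.0175; 0.0175 0.0857]

K[1,1] = -0.6320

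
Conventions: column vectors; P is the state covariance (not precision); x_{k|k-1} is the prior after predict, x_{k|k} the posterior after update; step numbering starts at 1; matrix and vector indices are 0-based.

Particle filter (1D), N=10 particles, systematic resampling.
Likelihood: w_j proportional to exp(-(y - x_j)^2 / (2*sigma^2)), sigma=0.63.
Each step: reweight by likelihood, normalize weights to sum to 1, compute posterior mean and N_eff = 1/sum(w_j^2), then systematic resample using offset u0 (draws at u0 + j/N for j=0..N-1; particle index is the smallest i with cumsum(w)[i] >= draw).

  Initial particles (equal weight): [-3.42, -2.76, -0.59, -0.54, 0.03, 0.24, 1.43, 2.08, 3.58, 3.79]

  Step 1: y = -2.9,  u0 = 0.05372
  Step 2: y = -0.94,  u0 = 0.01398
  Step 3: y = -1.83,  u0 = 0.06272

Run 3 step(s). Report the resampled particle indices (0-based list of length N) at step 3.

step 1: w=[0.4211, 0.5776, 0.0007, 0.0005, 0.0000, 0.0000, 0.0000, 0.0000, 0.0000, 0.0000]  mean=-3.0352  Neff=1.9570  idx=[0, 0, 0, 0, 1, 1, 1, 1, 1, 1]
step 2: w=[0.0046, 0.0046, 0.0046, 0.0046, 0.1636, 0.1636, 0.1636, 0.1636, 0.1636, 0.1636]  mean=-2.7721  Neff=6.2229  idx=[3, 4, 5, 5, 6, 7, 7, 8, 8, 9]
step 3: w=[0.0135, 0.1096, 0.1096, 0.1096, 0.1096, 0.1096, 0.1096, 0.1096, 0.1096, 0.1096]  mean=-2.7689  Neff=9.2322  idx=[1, 2, 3, 4, 5, 6, 6, 7, 8, 9]

resampled_idx = [1, 2, 3, 4, 5, 6, 6, 7, 8, 9]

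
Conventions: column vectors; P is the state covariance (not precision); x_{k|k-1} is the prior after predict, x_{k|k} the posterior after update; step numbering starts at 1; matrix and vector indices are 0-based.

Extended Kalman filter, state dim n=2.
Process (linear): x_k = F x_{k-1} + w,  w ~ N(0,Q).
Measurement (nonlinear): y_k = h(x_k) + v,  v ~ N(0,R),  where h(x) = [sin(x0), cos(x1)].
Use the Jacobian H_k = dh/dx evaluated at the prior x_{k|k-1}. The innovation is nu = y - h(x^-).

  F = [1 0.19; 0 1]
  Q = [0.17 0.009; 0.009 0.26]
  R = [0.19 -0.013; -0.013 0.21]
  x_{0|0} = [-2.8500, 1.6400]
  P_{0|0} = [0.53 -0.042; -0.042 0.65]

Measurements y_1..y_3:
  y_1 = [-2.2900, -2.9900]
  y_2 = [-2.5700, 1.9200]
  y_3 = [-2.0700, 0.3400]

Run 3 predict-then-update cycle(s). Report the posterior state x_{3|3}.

x_post = [-1.5694, 5.2623]

step 1: x^-=[-2.5384, 1.6400]  P^-=[0.7075 0.0905; 0.0905 0.9100]  H_jac=[-0.8235 0.0000; 0.0000 -0.9976]  S=[0.6698 0.0614; 0.0614 1.1156]  K=[-0.8668 -0.0333; -0.0369 -0.8117]  nu=[-1.7227, -2.9209]  x^+=[-0.9480, 4.0744]  P^+=[0.1995 -0.0043; -0.0043 0.1704]
step 2: x^-=[-0.1739, 4.0744]  P^-=[0.3740 0.0371; 0.0371 0.4304]  H_jac=[0.9849 0.0000; 0.0000 0.8033]  S=[0.5528 0.0163; 0.0163 0.4877]  K=[0.6652 0.0388; 0.0452 0.7073]  nu=[-2.3970, 2.5156]  x^+=[-1.6707, 5.7455]  P^+=[0.1278 -0.0006; -0.0006 0.1842]
step 3: x^-=[-0.5791, 5.7455]  P^-=[0.3042 0.0434; 0.0434 0.4442]  H_jac=[0.8370 0.0000; 0.0000 0.5121]  S=[0.4031 0.0056; 0.0056 0.3265]  K=[0.6308 0.0572; 0.0804 0.6953]  nu=[-1.5227, -0.5189]  x^+=[-1.5694, 5.2623]  P^+=[0.1423 0.0075; 0.0075 0.2831]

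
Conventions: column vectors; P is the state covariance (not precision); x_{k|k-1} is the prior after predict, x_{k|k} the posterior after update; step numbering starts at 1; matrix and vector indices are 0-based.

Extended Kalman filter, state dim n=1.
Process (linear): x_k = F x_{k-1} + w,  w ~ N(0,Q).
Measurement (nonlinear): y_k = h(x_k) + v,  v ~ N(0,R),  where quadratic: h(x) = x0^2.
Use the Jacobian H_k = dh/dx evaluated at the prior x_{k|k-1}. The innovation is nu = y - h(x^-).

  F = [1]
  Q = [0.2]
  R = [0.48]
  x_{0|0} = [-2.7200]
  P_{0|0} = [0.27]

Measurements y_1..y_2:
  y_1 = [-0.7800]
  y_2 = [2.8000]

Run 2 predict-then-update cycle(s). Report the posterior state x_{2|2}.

x_post = [-1.6171]

step 1: x^-=[-2.7200]  P^-=[0.4700]  H_jac=[-5.4400]  S=[14.3890]  K=[-0.1777]  nu=[-8.1784]  x^+=[-1.2668]  P^+=[0.0157]
step 2: x^-=[-1.2668]  P^-=[0.2157]  H_jac=[-2.5335]  S=[1.8644]  K=[-0.2931]  nu=[1.1953]  x^+=[-1.6171]  P^+=[0.0555]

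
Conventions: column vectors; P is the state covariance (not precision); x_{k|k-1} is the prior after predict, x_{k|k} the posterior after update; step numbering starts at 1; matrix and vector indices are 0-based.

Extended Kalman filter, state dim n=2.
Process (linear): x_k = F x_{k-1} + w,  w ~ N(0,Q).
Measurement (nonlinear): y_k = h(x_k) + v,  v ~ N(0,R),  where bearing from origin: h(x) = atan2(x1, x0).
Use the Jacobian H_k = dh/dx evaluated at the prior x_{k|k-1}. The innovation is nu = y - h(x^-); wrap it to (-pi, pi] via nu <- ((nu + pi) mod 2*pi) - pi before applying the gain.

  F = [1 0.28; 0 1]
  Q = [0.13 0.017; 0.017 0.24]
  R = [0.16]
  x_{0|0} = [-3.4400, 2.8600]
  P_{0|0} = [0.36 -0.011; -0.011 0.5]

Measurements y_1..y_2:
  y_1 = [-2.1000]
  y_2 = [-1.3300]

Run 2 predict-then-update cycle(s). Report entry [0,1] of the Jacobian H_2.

step 1: x^-=[-2.6392, 2.8600]  P^-=[0.5230 0.1460; 0.1460 0.7400]  H_jac=[-0.1888 -0.1743]  S=[0.2107]  K=[-0.5894; -0.7428]  nu=[1.8671]  x^+=[-3.7398, 1.4732]  P^+=[0.4498 0.0537; 0.0537 0.6237]
step 2: x^-=[-3.3273, 1.4732]  P^-=[0.6588 0.2454; 0.2454 0.8637]  H_jac=[-0.1113 -0.2513]  S=[0.2364]  K=[-0.5709; -1.0335]  nu=[2.2284]  x^+=[-4.5994, -0.8300]  P^+=[0.5818 0.1059; 0.1059 0.6112]

H_jac[0,1] = -0.2513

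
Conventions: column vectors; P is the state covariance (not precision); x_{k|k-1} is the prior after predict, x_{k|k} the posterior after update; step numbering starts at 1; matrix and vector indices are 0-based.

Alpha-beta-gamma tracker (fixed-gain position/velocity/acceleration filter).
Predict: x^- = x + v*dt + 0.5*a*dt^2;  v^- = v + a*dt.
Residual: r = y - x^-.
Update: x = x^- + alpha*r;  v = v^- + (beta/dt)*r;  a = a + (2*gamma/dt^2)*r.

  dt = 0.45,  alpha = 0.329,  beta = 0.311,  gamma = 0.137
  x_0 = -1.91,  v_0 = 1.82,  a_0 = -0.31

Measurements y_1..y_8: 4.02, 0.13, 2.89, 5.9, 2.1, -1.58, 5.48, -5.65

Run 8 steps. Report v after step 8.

v_post = -13.7055

step 1: x_pred=-1.1224  r=5.1424  x^+=0.5695  v^+=5.2345  a^+=6.6481
step 2: x_pred=3.5981  r=-3.4681  x^+=2.4571  v^+=5.8293  a^+=1.9555
step 3: x_pred=5.2782  r=-2.3882  x^+=4.4925  v^+=5.0587  a^+=-1.2760
step 4: x_pred=6.6397  r=-0.7397  x^+=6.3964  v^+=3.9732  a^+=-2.2769
step 5: x_pred=7.9538  r=-5.8538  x^+=6.0279  v^+=-1.0970  a^+=-10.1976
step 6: x_pred=4.5017  r=-6.0817  x^+=2.5008  v^+=-9.8891  a^+=-18.4267
step 7: x_pred=-3.8149  r=9.2949  x^+=-0.7569  v^+=-11.7572  a^+=-5.8498
step 8: x_pred=-6.6400  r=0.9900  x^+=-6.3143  v^+=-13.7055  a^+=-4.5103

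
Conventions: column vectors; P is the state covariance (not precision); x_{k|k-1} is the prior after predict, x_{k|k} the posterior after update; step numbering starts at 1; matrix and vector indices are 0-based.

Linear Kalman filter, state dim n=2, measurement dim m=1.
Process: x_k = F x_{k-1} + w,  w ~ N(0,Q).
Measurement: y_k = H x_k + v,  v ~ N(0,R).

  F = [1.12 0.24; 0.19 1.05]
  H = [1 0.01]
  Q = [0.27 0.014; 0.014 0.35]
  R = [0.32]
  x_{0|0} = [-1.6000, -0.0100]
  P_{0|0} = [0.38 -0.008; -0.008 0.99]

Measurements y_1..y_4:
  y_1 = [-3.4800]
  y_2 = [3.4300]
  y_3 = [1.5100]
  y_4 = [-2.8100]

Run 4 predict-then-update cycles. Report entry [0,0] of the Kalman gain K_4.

K[0,0] = 0.6968

step 1: x^-=[-1.7944, -0.3145]  P^-=[0.7994 0.3346; 0.3346 1.4520]  S=[1.1262]  K=[0.7128; 0.3100]  nu=[-1.6825]  x^+=[-2.9936, -0.8360]  P^+=[0.2272 0.0858; 0.0858 1.3438]
step 2: x^-=[-3.5535, -1.4466]  P^-=[0.6785 0.5057; 0.5057 1.8740]  S=[1.0088]  K=[0.6776; 0.5199]  nu=[6.9979]  x^+=[1.1884, 2.1916]  P^+=[0.2153 0.1504; 0.1504 1.6013]
step 3: x^-=[1.8569, 2.5269]  P^-=[0.7132 0.6470; 0.6470 2.1832]  S=[1.0463]  K=[0.6878; 0.6392]  nu=[-0.3722]  x^+=[1.6009, 2.2890]  P^+=[0.2182 0.1870; 0.1870 1.7556]
step 4: x^-=[2.3424, 2.7076]  P^-=[0.7454 0.7313; 0.7313 2.3681]  S=[1.0803]  K=[0.6968; 0.6989]  nu=[-5.1795]  x^+=[-1.2666, -0.9123]  P^+=[0.2209 0.2052; 0.2052 1.8404]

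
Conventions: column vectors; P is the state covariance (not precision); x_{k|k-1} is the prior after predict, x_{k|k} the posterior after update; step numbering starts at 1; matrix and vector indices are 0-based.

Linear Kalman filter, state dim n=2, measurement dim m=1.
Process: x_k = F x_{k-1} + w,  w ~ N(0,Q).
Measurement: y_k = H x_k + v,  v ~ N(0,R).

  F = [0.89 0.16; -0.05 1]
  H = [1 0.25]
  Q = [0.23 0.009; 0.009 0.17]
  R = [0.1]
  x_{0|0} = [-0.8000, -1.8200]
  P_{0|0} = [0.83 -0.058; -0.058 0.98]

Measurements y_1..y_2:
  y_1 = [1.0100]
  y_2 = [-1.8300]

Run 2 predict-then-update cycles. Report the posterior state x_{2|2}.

x_post = [-0.7236, -2.4102]

step 1: x^-=[-1.0032, -1.7800]  P^-=[0.8960 0.0777; 0.0777 1.1579]  S=[1.1072]  K=[0.8268; 0.3316]  nu=[2.4582]  x^+=[1.0292, -0.9648]  P^+=[0.1391 -0.2259; -0.2259 1.0361]
step 2: x^-=[0.7616, -1.0163]  P^-=[0.3024 -0.0306; -0.0306 1.2290]  S=[0.4639]  K=[0.6354; 0.5963]  nu=[-2.3375]  x^+=[-0.7236, -2.4102]  P^+=[0.1151 -0.2064; -0.2064 1.0641]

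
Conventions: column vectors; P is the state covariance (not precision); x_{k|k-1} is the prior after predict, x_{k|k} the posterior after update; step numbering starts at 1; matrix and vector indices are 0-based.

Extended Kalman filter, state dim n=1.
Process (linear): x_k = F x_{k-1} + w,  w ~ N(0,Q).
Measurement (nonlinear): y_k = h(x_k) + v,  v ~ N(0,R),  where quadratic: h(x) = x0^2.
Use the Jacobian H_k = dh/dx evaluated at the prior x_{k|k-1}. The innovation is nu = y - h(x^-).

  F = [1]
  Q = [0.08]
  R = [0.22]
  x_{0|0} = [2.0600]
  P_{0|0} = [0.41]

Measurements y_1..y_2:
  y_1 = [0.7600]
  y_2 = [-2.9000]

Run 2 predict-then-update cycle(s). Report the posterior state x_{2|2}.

x_post = [-0.0536]

step 1: x^-=[2.0600]  P^-=[0.4900]  H_jac=[4.1200]  S=[8.5375]  K=[0.2365]  nu=[-3.4836]  x^+=[1.2363]  P^+=[0.0126]
step 2: x^-=[1.2363]  P^-=[0.0926]  H_jac=[2.4725]  S=[0.7863]  K=[0.2913]  nu=[-4.4283]  x^+=[-0.0536]  P^+=[0.0259]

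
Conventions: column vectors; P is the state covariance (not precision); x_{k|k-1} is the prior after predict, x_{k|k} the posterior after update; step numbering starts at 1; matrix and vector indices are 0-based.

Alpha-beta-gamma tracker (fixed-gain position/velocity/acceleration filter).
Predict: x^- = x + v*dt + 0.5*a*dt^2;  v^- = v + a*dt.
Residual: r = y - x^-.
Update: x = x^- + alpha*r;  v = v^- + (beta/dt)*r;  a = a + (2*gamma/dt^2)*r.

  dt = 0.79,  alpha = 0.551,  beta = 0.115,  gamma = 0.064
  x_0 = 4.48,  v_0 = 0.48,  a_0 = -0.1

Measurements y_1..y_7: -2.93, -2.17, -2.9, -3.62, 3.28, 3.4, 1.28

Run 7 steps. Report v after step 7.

v_post = 1.2129

step 1: x_pred=4.8280  r=-7.7580  x^+=0.5533  v^+=-0.7283  a^+=-1.6911
step 2: x_pred=-0.5498  r=-1.6202  x^+=-1.4425  v^+=-2.3002  a^+=-2.0234
step 3: x_pred=-3.8911  r=0.9911  x^+=-3.3450  v^+=-3.7544  a^+=-1.8202
step 4: x_pred=-6.8790  r=3.2590  x^+=-5.0833  v^+=-4.7179  a^+=-1.1518
step 5: x_pred=-9.1699  r=12.4499  x^+=-2.3100  v^+=-3.8155  a^+=1.4016
step 6: x_pred=-4.8869  r=8.2869  x^+=-0.3208  v^+=-1.5019  a^+=3.1012
step 7: x_pred=-0.5396  r=1.8196  x^+=0.4630  v^+=1.2129  a^+=3.4744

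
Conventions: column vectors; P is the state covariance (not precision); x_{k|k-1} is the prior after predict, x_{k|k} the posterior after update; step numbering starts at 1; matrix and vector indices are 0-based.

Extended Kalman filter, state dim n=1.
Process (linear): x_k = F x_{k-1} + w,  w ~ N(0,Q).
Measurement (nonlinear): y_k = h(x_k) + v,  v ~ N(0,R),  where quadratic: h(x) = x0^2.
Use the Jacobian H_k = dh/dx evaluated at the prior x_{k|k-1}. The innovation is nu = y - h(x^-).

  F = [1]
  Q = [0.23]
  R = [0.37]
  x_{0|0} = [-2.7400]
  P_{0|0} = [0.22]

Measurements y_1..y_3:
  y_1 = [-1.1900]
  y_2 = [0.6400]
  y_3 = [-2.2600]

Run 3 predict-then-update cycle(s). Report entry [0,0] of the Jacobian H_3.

H_jac[0,0] = -1.8699

step 1: x^-=[-2.7400]  P^-=[0.4500]  H_jac=[-5.4800]  S=[13.8837]  K=[-0.1776]  nu=[-8.6976]  x^+=[-1.1951]  P^+=[0.0120]
step 2: x^-=[-1.1951]  P^-=[0.2420]  H_jac=[-2.3903]  S=[1.7526]  K=[-0.3300]  nu=[-0.7884]  x^+=[-0.9350]  P^+=[0.0511]
step 3: x^-=[-0.9350]  P^-=[0.2811]  H_jac=[-1.8699]  S=[1.3528]  K=[-0.3885]  nu=[-3.1341]  x^+=[0.2827]  P^+=[0.0769]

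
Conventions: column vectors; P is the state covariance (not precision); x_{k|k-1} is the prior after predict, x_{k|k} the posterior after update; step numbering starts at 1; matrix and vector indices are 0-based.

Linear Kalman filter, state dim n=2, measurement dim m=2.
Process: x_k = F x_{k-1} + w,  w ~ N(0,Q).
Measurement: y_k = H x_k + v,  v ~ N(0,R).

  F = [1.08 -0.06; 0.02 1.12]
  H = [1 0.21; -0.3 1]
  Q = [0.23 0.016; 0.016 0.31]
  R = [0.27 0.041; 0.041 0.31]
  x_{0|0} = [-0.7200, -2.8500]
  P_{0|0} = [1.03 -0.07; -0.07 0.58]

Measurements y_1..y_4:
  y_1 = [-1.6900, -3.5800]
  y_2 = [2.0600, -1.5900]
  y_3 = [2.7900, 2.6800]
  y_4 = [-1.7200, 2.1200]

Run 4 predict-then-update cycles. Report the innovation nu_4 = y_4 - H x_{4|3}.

step 1: x^-=[-0.6066, -3.2064]  P^-=[1.4426 -0.0853; -0.0853 1.0348]  S=[1.7224 -0.2544; -0.2544 1.5258]  K=[0.7966 -0.2067; 0.1838 0.7256]  nu=[-0.4101, -0.5556]  x^+=[-0.8184, -3.6849]  P^+=[0.2006 0.0287; 0.0287 0.2411]
step 2: x^-=[-0.6628, -4.1435]  P^-=[0.4611 0.0389; 0.0389 0.6138]  S=[0.7745 0.0680; 0.0680 0.9420]  K=[0.6191 -0.1503; 0.1615 0.6276]  nu=[3.5929, 2.3546]  x^+=[1.2077, -2.0854]  P^+=[0.1556 0.0255; 0.0255 0.2088]
step 3: x^-=[1.4294, -2.3115]  P^-=[0.4090 0.0361; 0.0361 0.5731]  S=[0.7194 0.0725; 0.0725 0.8983]  K=[0.5936 -0.1443; 0.1557 0.6134]  nu=[1.8460, 5.4203]  x^+=[1.7431, 1.3008]  P^+=[0.1492 0.0244; 0.0244 0.2039]
step 4: x^-=[1.8045, 1.4918]  P^-=[0.4016 0.0350; 0.0350 0.5669]  S=[0.7113 0.0723; 0.0723 0.8920]  K=[0.5896 -0.1437; 0.1544 0.6112]  nu=[-3.8377, 1.1696]  x^+=[-0.6262, 1.6141]  P^+=[0.1482 0.0241; 0.0241 0.2030]

innov = [-3.8377, 1.1696]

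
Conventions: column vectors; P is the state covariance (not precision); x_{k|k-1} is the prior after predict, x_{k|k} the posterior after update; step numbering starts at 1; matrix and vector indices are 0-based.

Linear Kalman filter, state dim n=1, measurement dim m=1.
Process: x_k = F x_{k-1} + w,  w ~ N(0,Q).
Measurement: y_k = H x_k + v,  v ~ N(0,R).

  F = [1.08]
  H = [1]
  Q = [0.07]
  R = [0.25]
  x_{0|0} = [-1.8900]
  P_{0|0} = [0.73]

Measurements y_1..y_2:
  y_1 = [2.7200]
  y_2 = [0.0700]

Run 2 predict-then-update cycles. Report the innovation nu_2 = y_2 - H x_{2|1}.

innov = [-1.7702]

step 1: x^-=[-2.0412]  P^-=[0.9215]  S=[1.1715]  K=[0.7866]  nu=[4.7612]  x^+=[1.7039]  P^+=[0.1966]
step 2: x^-=[1.8402]  P^-=[0.2994]  S=[0.5494]  K=[0.5449]  nu=[-1.7702]  x^+=[0.8756]  P^+=[0.1362]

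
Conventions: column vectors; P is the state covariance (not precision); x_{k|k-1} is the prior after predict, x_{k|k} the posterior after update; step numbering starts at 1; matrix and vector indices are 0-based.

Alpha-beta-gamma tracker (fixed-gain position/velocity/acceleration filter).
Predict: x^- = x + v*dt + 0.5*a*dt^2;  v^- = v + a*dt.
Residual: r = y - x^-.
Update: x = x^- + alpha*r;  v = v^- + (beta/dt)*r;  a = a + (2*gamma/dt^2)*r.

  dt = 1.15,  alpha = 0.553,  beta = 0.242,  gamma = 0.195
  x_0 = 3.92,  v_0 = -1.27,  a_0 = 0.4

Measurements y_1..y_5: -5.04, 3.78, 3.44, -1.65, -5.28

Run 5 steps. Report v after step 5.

step 1: x_pred=2.7240  r=-7.7640  x^+=-1.5695  v^+=-2.4438  a^+=-1.8896
step 2: x_pred=-5.6294  r=9.4094  x^+=-0.4260  v^+=-2.6368  a^+=0.8852
step 3: x_pred=-2.8729  r=6.3129  x^+=0.6181  v^+=-0.2903  a^+=2.7469
step 4: x_pred=2.1006  r=-3.7506  x^+=0.0265  v^+=2.0793  a^+=1.6408
step 5: x_pred=3.5027  r=-8.7827  x^+=-1.3541  v^+=2.1181  a^+=-0.9492

v_post = 2.1181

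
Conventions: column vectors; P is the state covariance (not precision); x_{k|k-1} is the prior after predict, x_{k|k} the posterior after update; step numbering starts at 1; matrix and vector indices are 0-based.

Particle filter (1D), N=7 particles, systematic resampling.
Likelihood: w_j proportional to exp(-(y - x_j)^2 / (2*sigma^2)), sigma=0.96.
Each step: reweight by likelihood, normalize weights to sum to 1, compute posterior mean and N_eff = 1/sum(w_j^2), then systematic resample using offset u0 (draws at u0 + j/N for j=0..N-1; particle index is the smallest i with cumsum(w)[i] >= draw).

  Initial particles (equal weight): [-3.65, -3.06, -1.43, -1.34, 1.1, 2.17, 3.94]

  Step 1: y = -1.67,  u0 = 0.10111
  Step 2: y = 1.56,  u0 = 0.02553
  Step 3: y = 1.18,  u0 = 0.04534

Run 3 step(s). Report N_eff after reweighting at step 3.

step 1: w=[0.0497, 0.1462, 0.4043, 0.3932, 0.0065, 0.0001, 0.0000]  mean=-1.7264  Neff=2.9248  idx=[1, 2, 2, 2, 3, 3, 3]
step 2: w=[0.0002, 0.1428, 0.1428, 0.1428, 0.1904, 0.1904, 0.1904]  mean=-1.3789  Neff=5.8821  idx=[1, 2, 3, 4, 4, 5, 6]
step 3: w=[0.1229, 0.1229, 0.1229, 0.1578, 0.1578, 0.1578, 0.1578]  mean=-1.3732  Neff=6.8987  idx=[0, 1, 2, 3, 4, 5, 6]

N_eff = 6.8987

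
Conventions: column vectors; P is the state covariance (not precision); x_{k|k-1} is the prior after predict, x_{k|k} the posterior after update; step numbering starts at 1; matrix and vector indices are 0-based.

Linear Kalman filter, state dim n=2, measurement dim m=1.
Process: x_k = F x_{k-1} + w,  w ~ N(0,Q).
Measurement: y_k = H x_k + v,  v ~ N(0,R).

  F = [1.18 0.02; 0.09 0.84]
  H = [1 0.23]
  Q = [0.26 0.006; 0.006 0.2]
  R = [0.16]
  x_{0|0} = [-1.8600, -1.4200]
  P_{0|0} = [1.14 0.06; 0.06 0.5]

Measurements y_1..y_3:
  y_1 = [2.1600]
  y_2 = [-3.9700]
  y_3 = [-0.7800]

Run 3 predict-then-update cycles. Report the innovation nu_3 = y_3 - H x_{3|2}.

innov = [2.0840]

step 1: x^-=[-2.2232, -1.3602]  P^-=[1.8504 0.1950; 0.1950 0.5711]  S=[2.1303]  K=[0.8897; 0.1532]  nu=[4.6960]  x^+=[1.9547, -0.6407]  P^+=[0.1643 -0.0953; -0.0953 0.5211]
step 2: x^-=[2.2937, -0.3623]  P^-=[0.4844 -0.0625; -0.0625 0.5546]  S=[0.6450]  K=[0.7287; 0.1009]  nu=[-6.1804]  x^+=[-2.2102, -0.9859]  P^+=[0.1419 -0.1099; -0.1099 0.5480]
step 3: x^-=[-2.6278, -1.0271]  P^-=[0.4526 -0.0789; -0.0789 0.5712]  S=[0.6065]  K=[0.7163; 0.0866]  nu=[2.0840]  x^+=[-1.1350, -0.8466]  P^+=[0.1414 -0.1165; -0.1165 0.5667]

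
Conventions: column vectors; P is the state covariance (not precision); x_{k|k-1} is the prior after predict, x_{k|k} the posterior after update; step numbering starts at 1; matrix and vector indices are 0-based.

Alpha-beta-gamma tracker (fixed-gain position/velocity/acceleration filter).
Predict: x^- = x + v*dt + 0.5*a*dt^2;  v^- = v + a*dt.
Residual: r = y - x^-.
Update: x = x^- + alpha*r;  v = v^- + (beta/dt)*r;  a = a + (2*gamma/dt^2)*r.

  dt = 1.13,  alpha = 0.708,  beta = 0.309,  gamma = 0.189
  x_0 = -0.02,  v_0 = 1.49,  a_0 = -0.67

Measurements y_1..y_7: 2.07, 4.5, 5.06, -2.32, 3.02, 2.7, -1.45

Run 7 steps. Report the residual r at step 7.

resid = -0.8362

step 1: x_pred=1.2359  r=0.8341  x^+=1.8265  v^+=0.9610  a^+=-0.4231
step 2: x_pred=2.6422  r=1.8578  x^+=3.9575  v^+=0.9909  a^+=0.1269
step 3: x_pred=5.1582  r=-0.0982  x^+=5.0887  v^+=1.1074  a^+=0.0978
step 4: x_pred=6.4025  r=-8.7225  x^+=0.2270  v^+=-1.1673  a^+=-2.4843
step 5: x_pred=-2.6782  r=5.6982  x^+=1.3561  v^+=-2.4164  a^+=-0.7975
step 6: x_pred=-1.8836  r=4.5836  x^+=1.3616  v^+=-2.0642  a^+=0.5594
step 7: x_pred=-0.6138  r=-0.8362  x^+=-1.2058  v^+=-1.6607  a^+=0.3118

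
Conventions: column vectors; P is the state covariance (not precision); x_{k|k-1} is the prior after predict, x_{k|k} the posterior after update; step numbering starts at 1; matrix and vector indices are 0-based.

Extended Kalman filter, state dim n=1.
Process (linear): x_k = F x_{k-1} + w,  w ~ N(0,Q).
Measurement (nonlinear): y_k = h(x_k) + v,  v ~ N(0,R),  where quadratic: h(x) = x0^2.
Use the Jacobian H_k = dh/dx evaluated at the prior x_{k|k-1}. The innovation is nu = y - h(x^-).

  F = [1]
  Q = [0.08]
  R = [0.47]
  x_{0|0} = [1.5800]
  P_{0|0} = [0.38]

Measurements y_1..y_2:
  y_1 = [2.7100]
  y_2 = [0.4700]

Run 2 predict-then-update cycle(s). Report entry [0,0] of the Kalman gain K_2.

step 1: x^-=[1.5800]  P^-=[0.4600]  H_jac=[3.1600]  S=[5.0634]  K=[0.2871]  nu=[0.2136]  x^+=[1.6413]  P^+=[0.0427]
step 2: x^-=[1.6413]  P^-=[0.1227]  H_jac=[3.2826]  S=[1.7922]  K=[0.2247]  nu=[-2.2239]  x^+=[1.1415]  P^+=[0.0322]

K[0,0] = 0.2247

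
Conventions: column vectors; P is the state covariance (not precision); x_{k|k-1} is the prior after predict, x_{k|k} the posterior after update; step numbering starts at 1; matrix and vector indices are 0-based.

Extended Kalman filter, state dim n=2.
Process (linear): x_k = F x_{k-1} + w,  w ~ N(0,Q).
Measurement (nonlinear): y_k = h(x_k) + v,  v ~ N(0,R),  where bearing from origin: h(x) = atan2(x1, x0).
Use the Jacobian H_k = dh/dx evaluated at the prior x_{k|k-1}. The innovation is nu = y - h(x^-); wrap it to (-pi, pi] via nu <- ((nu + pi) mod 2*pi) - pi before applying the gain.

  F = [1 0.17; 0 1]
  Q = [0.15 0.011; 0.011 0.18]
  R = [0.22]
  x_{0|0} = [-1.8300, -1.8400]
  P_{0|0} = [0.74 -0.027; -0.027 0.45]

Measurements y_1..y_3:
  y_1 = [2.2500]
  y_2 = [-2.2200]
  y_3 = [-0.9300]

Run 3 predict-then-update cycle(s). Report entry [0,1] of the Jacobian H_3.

step 1: x^-=[-2.1428, -1.8400]  P^-=[0.8938 0.0605; 0.0605 0.6300]  H_jac=[0.2307 -0.2686]  S=[0.3055]  K=[0.6216; -0.5082]  nu=[-1.6011]  x^+=[-3.1381, -1.0263]  P^+=[0.7758 0.1570; 0.1570 0.5511]
step 2: x^-=[-3.3126, -1.0263]  P^-=[0.9951 0.2617; 0.2617 0.7311]  H_jac=[0.0853 -0.2754]  S=[0.2704]  K=[0.0474; -0.6621]  nu=[0.6212]  x^+=[-3.2831, -1.4375]  P^+=[0.9945 0.2702; 0.2702 0.6125]
step 3: x^-=[-3.5275, -1.4375]  P^-=[1.2540 0.3853; 0.3853 0.7925]  H_jac=[0.0991 -0.2431]  S=[0.2606]  K=[0.1173; -0.5929]  nu=[1.8246]  x^+=[-3.3135, -2.5193]  P^+=[1.2505 0.4035; 0.4035 0.7009]

H_jac[0,1] = -0.2431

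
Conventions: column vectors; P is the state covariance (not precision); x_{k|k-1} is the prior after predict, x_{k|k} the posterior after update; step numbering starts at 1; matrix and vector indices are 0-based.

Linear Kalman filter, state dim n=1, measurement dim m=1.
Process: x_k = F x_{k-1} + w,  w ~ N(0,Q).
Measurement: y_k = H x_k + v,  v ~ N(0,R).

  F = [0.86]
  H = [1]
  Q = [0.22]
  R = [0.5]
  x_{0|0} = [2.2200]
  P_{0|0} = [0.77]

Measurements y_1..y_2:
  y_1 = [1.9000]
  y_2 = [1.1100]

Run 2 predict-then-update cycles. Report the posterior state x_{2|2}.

x_post = [1.3885]

step 1: x^-=[1.9092]  P^-=[0.7895]  S=[1.2895]  K=[0.6123]  nu=[-0.0092]  x^+=[1.9036]  P^+=[0.3061]
step 2: x^-=[1.6371]  P^-=[0.4464]  S=[0.9464]  K=[0.4717]  nu=[-0.5271]  x^+=[1.3885]  P^+=[0.2358]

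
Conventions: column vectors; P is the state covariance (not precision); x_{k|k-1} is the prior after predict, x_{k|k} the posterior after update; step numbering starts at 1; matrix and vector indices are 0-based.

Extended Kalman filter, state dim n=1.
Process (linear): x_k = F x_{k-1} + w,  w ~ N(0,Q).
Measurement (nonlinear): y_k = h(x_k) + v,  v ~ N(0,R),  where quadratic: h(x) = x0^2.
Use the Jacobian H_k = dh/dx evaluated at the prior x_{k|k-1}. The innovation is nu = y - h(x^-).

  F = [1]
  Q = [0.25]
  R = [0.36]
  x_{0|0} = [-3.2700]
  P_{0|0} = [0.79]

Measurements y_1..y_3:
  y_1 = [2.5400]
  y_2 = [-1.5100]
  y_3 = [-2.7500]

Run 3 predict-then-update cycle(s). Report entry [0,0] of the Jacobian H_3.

H_jac[0,0] = -1.5065

step 1: x^-=[-3.2700]  P^-=[1.0400]  H_jac=[-6.5400]  S=[44.8425]  K=[-0.1517]  nu=[-8.1529]  x^+=[-2.0334]  P^+=[0.0083]
step 2: x^-=[-2.0334]  P^-=[0.2583]  H_jac=[-4.0668]  S=[4.6327]  K=[-0.2268]  nu=[-5.6447]  x^+=[-0.7532]  P^+=[0.0201]
step 3: x^-=[-0.7532]  P^-=[0.2701]  H_jac=[-1.5065]  S=[0.9729]  K=[-0.4182]  nu=[-3.3174]  x^+=[0.6340]  P^+=[0.0999]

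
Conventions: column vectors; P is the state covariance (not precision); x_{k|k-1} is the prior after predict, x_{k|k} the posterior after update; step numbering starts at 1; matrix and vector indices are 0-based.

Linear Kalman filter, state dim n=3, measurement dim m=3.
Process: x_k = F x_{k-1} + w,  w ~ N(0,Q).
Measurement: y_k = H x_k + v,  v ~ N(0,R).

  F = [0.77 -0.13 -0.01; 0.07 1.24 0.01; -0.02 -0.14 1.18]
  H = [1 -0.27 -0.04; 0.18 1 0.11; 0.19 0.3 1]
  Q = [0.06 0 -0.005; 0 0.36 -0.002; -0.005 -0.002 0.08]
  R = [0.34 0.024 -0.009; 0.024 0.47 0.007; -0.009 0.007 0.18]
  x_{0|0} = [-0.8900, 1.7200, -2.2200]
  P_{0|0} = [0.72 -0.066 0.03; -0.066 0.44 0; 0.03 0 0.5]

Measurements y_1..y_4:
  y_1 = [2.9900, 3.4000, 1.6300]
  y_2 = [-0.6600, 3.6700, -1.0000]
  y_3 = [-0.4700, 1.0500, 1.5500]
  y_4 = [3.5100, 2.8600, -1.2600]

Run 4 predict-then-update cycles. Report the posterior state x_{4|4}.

step 1: x^-=[-0.8867, 2.0483, -2.8426]  P^-=[0.5071 -0.0944 0.0202; -0.0944 1.0287 -0.0687; 0.0202 -0.0687 0.7833]  S=[0.9712 -0.2488 -0.0113; -0.2488 1.4763 0.3292; -0.0113 0.3292 1.0299]  K=[0.5690 0.0805 0.0662; -0.2157 0.6420 0.0079; -0.0261 -0.1680 0.7977]  nu=[4.3160, 1.8240, 4.0266]  x^+=[1.9825, 2.3202, -0.0495]  P^+=[0.1988 0.0202 -0.0365; 0.0202 0.3025 -0.0867; -0.0365 -0.0867 0.1756]
step 2: x^-=[1.2254, 3.0154, -0.4229]  P^-=[0.1793 -0.0180 -0.0267; -0.0180 0.8275 -0.1832; -0.0267 -0.1832 0.3610]  S=[0.5881 -0.1759 -0.0357; -0.1759 1.2598 0.1020; -0.0357 0.1020 0.4998]  K=[0.3321 0.0540 0.0166; -0.2169 0.6093 -0.0167; 0.0023 -0.1690 0.6368]  nu=[-1.0881, 0.4806, -1.7145]  x^+=[0.8615, 3.5728, -1.5985]  P^+=[0.1171 0.0153 -0.0265; 0.0153 0.2878 -0.0860; -0.0265 -0.0860 0.1443]
step 3: x^-=[0.2149, 4.4746, -2.4036]  P^-=[0.1314 -0.0246 -0.0159; -0.0246 0.8036 -0.1789; -0.0159 -0.1789 0.3163]  S=[0.5412 -0.1833 -0.0332; -0.1833 1.2328 0.0934; -0.0332 0.0934 0.4572]  K=[0.2697 0.0367 0.0159; -0.2312 0.5989 -0.0133; 0.0186 -0.1620 0.6023]  nu=[0.4271, -3.1989, 2.5704]  x^+=[0.2535, 2.4258, -0.3291]  P^+=[0.0941 0.0091 -0.0199; 0.0091 0.2833 -0.0828; -0.0199 -0.0828 0.1358]
step 4: x^-=[-0.1169, 3.0225, -0.7331]  P^-=[0.1189 -0.0310 -0.0094; -0.0310 0.7956 -0.1728; -0.0094 -0.1728 0.3030]  S=[0.5311 -0.1892 -0.0313; -0.1892 1.2236 0.0951; -0.0313 0.0951 0.4481]  K=[0.2517 0.0286 0.0202; -0.2388 0.5939 -0.0088; 0.0262 -0.1573 0.5917]  nu=[4.4136, -0.0608, -1.4115]  x^+=[0.9636, 1.9448, -1.4431]  P^+=[0.0870 0.0058 -0.0167; 0.0058 0.2812 -0.0807; -0.0167 -0.0807 0.1326]

x_post = [0.9636, 1.9448, -1.4431]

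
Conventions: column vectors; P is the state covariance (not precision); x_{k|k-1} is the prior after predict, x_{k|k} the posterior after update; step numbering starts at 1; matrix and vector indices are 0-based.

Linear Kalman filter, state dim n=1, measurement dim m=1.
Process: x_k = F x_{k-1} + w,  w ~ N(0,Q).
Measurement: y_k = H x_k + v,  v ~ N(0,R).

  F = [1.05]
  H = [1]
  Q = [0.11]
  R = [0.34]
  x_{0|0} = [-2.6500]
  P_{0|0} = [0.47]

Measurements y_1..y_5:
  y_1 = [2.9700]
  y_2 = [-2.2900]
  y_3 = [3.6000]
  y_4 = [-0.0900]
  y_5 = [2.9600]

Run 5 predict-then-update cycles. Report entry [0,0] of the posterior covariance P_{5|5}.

P_post[0,0] = 0.1539

step 1: x^-=[-2.7825]  P^-=[0.6282]  S=[0.9682]  K=[0.6488]  nu=[5.7525]  x^+=[0.9499]  P^+=[0.2206]
step 2: x^-=[0.9974]  P^-=[0.3532]  S=[0.6932]  K=[0.5095]  nu=[-3.2874]  x^+=[-0.6777]  P^+=[0.1732]
step 3: x^-=[-0.7115]  P^-=[0.3010]  S=[0.6410]  K=[0.4696]  nu=[4.3115]  x^+=[1.3131]  P^+=[0.1597]
step 4: x^-=[1.3787]  P^-=[0.2860]  S=[0.6260]  K=[0.4569]  nu=[-1.4687]  x^+=[0.7077]  P^+=[0.1553]
step 5: x^-=[0.7431]  P^-=[0.2813]  S=[0.6213]  K=[0.4527]  nu=[2.2169]  x^+=[1.7467]  P^+=[0.1539]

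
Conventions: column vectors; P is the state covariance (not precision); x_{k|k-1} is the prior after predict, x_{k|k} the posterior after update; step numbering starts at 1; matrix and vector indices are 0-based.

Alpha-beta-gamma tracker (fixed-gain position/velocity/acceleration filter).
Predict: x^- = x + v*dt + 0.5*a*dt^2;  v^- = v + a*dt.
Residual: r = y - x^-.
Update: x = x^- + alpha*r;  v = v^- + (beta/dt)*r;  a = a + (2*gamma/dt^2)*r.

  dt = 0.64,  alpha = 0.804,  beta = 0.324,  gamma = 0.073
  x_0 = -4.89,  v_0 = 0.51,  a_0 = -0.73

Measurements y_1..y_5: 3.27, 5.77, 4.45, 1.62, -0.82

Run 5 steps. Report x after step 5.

step 1: x_pred=-4.7131  r=7.9831  x^+=1.7053  v^+=4.0842  a^+=2.1155
step 2: x_pred=4.7525  r=1.0175  x^+=5.5706  v^+=5.9533  a^+=2.4782
step 3: x_pred=9.8882  r=-5.4382  x^+=5.5159  v^+=4.7863  a^+=0.5398
step 4: x_pred=8.6897  r=-7.0697  x^+=3.0057  v^+=1.5527  a^+=-1.9801
step 5: x_pred=3.5939  r=-4.4139  x^+=0.0451  v^+=-1.9491  a^+=-3.5534

x_post = 0.0451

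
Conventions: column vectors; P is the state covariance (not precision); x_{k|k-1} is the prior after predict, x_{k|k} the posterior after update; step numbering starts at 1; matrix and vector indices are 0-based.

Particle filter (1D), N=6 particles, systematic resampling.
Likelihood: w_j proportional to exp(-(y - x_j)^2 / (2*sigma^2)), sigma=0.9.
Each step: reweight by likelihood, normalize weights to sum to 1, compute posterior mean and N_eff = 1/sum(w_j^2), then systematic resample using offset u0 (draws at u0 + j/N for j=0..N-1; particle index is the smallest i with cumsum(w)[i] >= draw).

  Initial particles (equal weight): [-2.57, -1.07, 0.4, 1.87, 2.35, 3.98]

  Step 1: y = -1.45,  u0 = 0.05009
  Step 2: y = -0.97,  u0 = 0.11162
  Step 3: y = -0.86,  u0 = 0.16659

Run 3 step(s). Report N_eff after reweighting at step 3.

N_eff = 6.0000

step 1: w=[0.3078, 0.6107, 0.0807, 0.0007, 0.0001, 0.0000]  mean=-1.4105  Neff=2.1090  idx=[0, 0, 1, 1, 1, 1]
step 2: w=[0.0469, 0.0469, 0.2265, 0.2265, 0.2265, 0.2265]  mean=-1.2108  Neff=4.7694  idx=[2, 2, 3, 4, 5, 5]
step 3: w=[0.1667, 0.1667, 0.1667, 0.1667, 0.1667, 0.1667]  mean=-1.0700  Neff=6.0000  idx=[0, 1, 2, 3, 4, 5]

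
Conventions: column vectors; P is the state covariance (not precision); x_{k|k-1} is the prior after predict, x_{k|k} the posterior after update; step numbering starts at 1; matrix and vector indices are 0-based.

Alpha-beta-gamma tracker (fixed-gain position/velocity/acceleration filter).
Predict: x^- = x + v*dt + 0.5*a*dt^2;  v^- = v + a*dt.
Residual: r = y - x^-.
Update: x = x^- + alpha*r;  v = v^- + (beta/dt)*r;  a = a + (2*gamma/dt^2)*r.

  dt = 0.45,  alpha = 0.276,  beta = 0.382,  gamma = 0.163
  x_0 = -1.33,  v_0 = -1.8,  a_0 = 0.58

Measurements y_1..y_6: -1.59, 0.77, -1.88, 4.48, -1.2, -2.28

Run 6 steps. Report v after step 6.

step 1: x_pred=-2.0813  r=0.4913  x^+=-1.9457  v^+=-1.1220  a^+=1.3709
step 2: x_pred=-2.3118  r=3.0818  x^+=-1.4612  v^+=2.1110  a^+=6.3322
step 3: x_pred=0.1299  r=-2.0099  x^+=-0.4248  v^+=3.2543  a^+=3.0965
step 4: x_pred=1.3531  r=3.1269  x^+=2.2161  v^+=7.3021  a^+=8.1304
step 5: x_pred=6.3253  r=-7.5253  x^+=4.2483  v^+=4.5726  a^+=-3.9844
step 6: x_pred=5.9026  r=-8.1826  x^+=3.6442  v^+=-4.1664  a^+=-17.1573

v_post = -4.1664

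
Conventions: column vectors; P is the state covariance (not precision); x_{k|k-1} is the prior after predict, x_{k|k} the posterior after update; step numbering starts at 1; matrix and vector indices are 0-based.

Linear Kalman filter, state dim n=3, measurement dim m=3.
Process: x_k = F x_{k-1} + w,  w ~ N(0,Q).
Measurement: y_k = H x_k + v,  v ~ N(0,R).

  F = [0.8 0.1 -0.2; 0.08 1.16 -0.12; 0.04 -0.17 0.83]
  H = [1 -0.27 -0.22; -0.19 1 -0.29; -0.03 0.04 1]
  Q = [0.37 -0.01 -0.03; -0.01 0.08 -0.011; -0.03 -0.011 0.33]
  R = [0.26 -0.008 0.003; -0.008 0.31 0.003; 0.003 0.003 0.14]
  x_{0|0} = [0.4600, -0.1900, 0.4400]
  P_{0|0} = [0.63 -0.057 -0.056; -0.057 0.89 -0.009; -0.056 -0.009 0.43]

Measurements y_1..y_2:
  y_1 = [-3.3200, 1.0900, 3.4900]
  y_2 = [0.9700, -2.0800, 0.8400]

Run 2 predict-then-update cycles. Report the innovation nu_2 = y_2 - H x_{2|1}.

innov = [3.6196, -2.6542, -1.3392]

step 1: x^-=[0.2610, -0.2364, 0.4159]  P^-=[0.8085 0.0990 -0.1266; 0.0990 1.2808 -0.2415; -0.1266 -0.2415 0.6526]  S=[1.1670 -0.2961 -0.2340; -0.2961 1.7634 -0.3499; -0.2340 -0.3499 0.7834]  K=[0.7470 0.1342 0.0955; 0.0593 0.7899 0.1238; -0.0413 -0.0836 0.7758]  nu=[-3.5533, 1.4966, 3.0914]  x^+=[-1.8969, 1.1180, 2.8359]  P^+=[0.2202 0.0833 0.0193; 0.0833 0.2640 0.0118; 0.0193 0.0118 0.1083]
step 2: x^-=[-1.9729, 0.8048, 2.0878]  P^-=[0.5246 0.1103 -0.0424; 0.1103 0.4501 -0.0576; -0.0424 -0.0576 0.4094]  S=[0.7895 -0.0684 -0.1290; -0.0684 0.8003 -0.1481; -0.1290 -0.1481 0.5483]  K=[0.6612 0.1009 0.0848; 0.0676 0.5803 0.0944; -0.0385 -0.0815 0.7138]  nu=[3.6196, -2.6542, -1.3392]  x^+=[0.0389, -0.6174, 1.2086]  P^+=[0.1935 0.0680 0.0172; 0.0680 0.1953 0.0094; 0.0172 0.0094 0.0997]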